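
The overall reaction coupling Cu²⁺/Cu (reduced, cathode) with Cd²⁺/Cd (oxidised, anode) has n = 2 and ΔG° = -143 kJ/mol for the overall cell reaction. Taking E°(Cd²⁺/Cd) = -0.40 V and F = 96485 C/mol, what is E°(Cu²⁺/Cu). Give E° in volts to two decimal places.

+0.34 V

E°cell = −ΔG°/(nF) = −(-143×10³)/((2)(96485)) = +0.741 V.
Since Cu²⁺/Cu is the cathode and Cd²⁺/Cd the anode, E°cell = E°(Cu²⁺/Cu) − E°(Cd²⁺/Cd).
So E°(Cu²⁺/Cu) = E°cell + E°(Cd²⁺/Cd) = +0.741 + (-0.40) = +0.34 V.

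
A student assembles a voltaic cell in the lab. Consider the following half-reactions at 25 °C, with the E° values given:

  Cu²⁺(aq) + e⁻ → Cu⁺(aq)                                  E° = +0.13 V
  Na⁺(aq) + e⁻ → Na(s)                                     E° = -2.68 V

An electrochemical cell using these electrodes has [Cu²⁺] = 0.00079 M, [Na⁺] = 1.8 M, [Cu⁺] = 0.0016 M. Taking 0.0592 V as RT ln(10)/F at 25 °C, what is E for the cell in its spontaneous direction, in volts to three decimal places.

+2.777 V

Cu²⁺/Cu⁺ is the cathode (higher E°), Na⁺/Na the anode: E°cell = +0.13 − (-2.68) = +2.81 V, n = 1.
Overall: Cu²⁺(aq) + Na(s) → Cu⁺(aq) + Na⁺(aq)
Q = [Cu⁺]·[Na⁺] / ([Cu²⁺]); log Q = 0.562.
E = E° − (0.0592/n) log Q = +2.81 − (0.0592/1)(0.562) = +2.777 V.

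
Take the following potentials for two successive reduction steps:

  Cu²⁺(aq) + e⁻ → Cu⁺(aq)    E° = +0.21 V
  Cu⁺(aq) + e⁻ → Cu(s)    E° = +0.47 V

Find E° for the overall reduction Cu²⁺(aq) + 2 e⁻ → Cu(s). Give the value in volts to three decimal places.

Adding the free-energy changes (−nFE°) of the two steps gives −n₃FE°₃ = −n₁FE°₁ − n₂FE°₂.
E°₃ = (1×+0.21 + 1×+0.47) / 2 = (+0.680) / 2 = +0.340 V.

+0.340 V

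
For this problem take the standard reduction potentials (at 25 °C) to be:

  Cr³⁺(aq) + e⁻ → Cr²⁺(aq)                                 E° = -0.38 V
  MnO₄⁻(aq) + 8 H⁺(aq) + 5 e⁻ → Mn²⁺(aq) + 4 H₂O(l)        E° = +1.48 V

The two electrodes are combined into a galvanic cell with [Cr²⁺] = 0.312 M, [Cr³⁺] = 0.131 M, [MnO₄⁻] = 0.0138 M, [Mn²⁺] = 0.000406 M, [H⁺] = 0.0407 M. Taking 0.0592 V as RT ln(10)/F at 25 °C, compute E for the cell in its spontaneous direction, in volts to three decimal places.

MnO₄⁻/Mn²⁺ is the cathode (higher E°), Cr³⁺/Cr²⁺ the anode: E°cell = +1.48 − (-0.38) = +1.86 V, n = 5.
Overall: MnO₄⁻(aq) + 8 H⁺(aq) + 5 Cr²⁺(aq) → Mn²⁺(aq) + 4 H₂O(l) + 5 Cr³⁺(aq)
Q = [Mn²⁺]·[Cr³⁺]^5 / ([MnO₄⁻]·[H⁺]^8·[Cr²⁺]^5); log Q = 7.707.
E = E° − (0.0592/n) log Q = +1.86 − (0.0592/5)(7.707) = +1.769 V.

+1.769 V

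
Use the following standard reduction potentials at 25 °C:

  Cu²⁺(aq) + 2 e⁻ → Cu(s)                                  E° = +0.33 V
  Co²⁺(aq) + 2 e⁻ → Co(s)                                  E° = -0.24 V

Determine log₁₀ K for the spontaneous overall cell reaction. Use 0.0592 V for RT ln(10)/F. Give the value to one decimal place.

19.3

Cathode: Cu²⁺/Cu; anode: Co²⁺/Co. E°cell = +0.57 V, n = 2.
log K = nE°cell / 0.0592 = (2)(+0.57) / 0.0592 = 19.3.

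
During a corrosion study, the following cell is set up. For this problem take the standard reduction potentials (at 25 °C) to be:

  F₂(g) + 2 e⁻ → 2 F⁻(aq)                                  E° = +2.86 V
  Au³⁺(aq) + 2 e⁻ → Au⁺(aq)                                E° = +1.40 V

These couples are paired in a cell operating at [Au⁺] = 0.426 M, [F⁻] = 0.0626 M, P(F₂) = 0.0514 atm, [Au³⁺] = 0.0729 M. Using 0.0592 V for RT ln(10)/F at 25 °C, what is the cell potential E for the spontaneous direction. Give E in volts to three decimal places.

F₂/F⁻ is the cathode (higher E°), Au³⁺/Au⁺ the anode: E°cell = +2.86 − (+1.40) = +1.46 V, n = 2.
Overall: F₂(g) + Au⁺(aq) → 2 F⁻(aq) + Au³⁺(aq)
Q = [F⁻]^2·[Au³⁺] / (P(F₂)·[Au⁺]); log Q = -1.884.
E = E° − (0.0592/n) log Q = +1.46 − (0.0592/2)(-1.884) = +1.516 V.

+1.516 V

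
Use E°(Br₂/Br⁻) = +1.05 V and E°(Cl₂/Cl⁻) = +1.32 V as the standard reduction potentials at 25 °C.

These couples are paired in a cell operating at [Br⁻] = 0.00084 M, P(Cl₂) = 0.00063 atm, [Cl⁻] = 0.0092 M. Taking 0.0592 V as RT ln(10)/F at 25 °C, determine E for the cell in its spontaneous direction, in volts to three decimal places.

Cl₂/Cl⁻ is the cathode (higher E°), Br₂/Br⁻ the anode: E°cell = +1.32 − (+1.05) = +0.27 V, n = 2.
Overall: Cl₂(g) + 2 Br⁻(aq) → 2 Cl⁻(aq) + Br₂(l)
Q = [Cl⁻]^2 / (P(Cl₂)·[Br⁻]^2); log Q = 5.280.
E = E° − (0.0592/n) log Q = +0.27 − (0.0592/2)(5.280) = +0.114 V.

+0.114 V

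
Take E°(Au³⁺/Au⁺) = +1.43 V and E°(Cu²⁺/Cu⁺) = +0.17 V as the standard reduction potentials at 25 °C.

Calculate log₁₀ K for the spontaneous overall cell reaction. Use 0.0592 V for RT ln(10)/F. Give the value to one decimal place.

42.6

Cathode: Au³⁺/Au⁺; anode: Cu²⁺/Cu⁺. E°cell = +1.26 V, n = 2.
log K = nE°cell / 0.0592 = (2)(+1.26) / 0.0592 = 42.6.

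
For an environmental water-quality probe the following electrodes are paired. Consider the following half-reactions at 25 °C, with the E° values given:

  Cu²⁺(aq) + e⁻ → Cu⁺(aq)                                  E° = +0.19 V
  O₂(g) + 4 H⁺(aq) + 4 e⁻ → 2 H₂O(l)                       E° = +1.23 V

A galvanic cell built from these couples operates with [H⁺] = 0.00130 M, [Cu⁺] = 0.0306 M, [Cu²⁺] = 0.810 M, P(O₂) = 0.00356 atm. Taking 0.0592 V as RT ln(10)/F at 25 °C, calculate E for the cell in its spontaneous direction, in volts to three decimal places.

+0.749 V

O₂/H₂O is the cathode (higher E°), Cu²⁺/Cu⁺ the anode: E°cell = +1.23 − (+0.19) = +1.04 V, n = 4.
Overall: O₂(g) + 4 H⁺(aq) + 4 Cu⁺(aq) → 2 H₂O(l) + 4 Cu²⁺(aq)
Q = [Cu²⁺]^4 / (P(O₂)·[H⁺]^4·[Cu⁺]^4); log Q = 19.684.
E = E° − (0.0592/n) log Q = +1.04 − (0.0592/4)(19.684) = +0.749 V.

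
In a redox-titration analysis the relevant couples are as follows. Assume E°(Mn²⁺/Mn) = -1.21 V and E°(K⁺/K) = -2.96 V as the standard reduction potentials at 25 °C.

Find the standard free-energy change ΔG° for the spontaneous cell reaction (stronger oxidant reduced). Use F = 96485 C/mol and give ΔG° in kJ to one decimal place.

-337.7 kJ

Mn²⁺/Mn (E° = -1.21 V) is the cathode; K⁺/K (E° = -2.96 V) is the anode, so E°cell = +1.75 V.
Balancing electrons gives n = 2 (lcm of 2 and 1).
ΔG° = −nFE° = −(2)(96485)(+1.75) = -337,698 J = -337.7 kJ.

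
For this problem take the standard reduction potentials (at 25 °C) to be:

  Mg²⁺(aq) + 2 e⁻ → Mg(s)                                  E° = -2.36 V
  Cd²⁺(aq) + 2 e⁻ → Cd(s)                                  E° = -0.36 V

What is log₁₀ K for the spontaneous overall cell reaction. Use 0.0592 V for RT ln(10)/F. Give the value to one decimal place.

Cathode: Cd²⁺/Cd; anode: Mg²⁺/Mg. E°cell = +2.00 V, n = 2.
log K = nE°cell / 0.0592 = (2)(+2.00) / 0.0592 = 67.6.

67.6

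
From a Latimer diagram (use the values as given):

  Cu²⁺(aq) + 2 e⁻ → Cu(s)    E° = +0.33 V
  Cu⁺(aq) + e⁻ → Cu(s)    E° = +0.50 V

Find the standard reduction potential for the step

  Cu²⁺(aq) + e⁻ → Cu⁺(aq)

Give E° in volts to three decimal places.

+0.160 V

Sequential free energies add, so n₃E°₃ = n₁E°₁ + n₂E°₂.
With n₃ = 2, and the known step contributing 1×(+0.50) V, the unknown satisfies 1·E° = 2×(+0.33) − 1×(+0.50) = +0.160.
E° = +0.160 / 1 = +0.160 V.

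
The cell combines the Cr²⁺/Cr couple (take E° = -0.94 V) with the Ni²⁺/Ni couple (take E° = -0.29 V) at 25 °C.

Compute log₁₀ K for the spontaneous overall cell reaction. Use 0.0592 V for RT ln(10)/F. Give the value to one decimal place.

Cathode: Ni²⁺/Ni; anode: Cr²⁺/Cr. E°cell = +0.65 V, n = 2.
log K = nE°cell / 0.0592 = (2)(+0.65) / 0.0592 = 22.0.

22.0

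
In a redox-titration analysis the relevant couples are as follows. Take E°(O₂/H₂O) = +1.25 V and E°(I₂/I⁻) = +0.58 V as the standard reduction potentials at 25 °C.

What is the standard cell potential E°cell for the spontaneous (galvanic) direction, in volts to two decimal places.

+0.67 V

The O₂/H₂O couple has the higher reduction potential, so it is the cathode; I₂/I⁻ is oxidised at the anode.
E°cell = E°(cathode) − E°(anode) = (+1.25) − (+0.58) = +0.67 V.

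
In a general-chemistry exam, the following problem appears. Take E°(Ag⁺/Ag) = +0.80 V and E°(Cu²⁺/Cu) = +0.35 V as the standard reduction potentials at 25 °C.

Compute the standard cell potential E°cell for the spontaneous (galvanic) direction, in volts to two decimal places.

The Ag⁺/Ag couple has the higher reduction potential, so it is the cathode; Cu²⁺/Cu is oxidised at the anode.
E°cell = E°(cathode) − E°(anode) = (+0.80) − (+0.35) = +0.45 V.
Since E°cell > 0, the reaction is spontaneous under standard conditions.

+0.45 V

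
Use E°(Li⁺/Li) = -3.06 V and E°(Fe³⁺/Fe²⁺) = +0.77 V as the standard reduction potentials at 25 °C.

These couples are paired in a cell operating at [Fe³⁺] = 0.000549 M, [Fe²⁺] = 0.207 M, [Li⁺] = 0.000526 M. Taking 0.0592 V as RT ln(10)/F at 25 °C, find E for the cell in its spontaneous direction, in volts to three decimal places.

Fe³⁺/Fe²⁺ is the cathode (higher E°), Li⁺/Li the anode: E°cell = +0.77 − (-3.06) = +3.83 V, n = 1.
Overall: Fe³⁺(aq) + Li(s) → Fe²⁺(aq) + Li⁺(aq)
Q = [Fe²⁺]·[Li⁺] / ([Fe³⁺]); log Q = -0.703.
E = E° − (0.0592/n) log Q = +3.83 − (0.0592/1)(-0.703) = +3.872 V.

+3.872 V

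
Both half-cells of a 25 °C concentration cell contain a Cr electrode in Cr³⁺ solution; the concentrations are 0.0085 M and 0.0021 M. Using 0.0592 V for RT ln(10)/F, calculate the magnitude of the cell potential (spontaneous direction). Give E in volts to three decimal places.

+0.012 V

For a concentration cell E°cell = 0. The 0.0085 M side is the cathode (reduction is favoured where [Cr³⁺] is higher).
With n = 3, E = −(0.0592/3) log([Cr³⁺]ₐₙ/[Cr³⁺]꜀ₐₜ) = −(0.0592/3) log(0.0021/0.0085) = −(0.0592/3)(-0.607) = +0.012 V.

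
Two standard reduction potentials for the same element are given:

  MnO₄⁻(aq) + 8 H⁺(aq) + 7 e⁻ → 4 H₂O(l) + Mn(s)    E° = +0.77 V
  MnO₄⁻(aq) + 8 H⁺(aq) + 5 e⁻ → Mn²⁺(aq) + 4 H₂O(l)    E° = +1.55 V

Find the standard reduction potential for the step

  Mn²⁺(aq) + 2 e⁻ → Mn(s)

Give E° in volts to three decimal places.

-1.180 V

Sequential free energies add, so n₃E°₃ = n₁E°₁ + n₂E°₂.
With n₃ = 7, and the known step contributing 5×(+1.55) V, the unknown satisfies 2·E° = 7×(+0.77) − 5×(+1.55) = -2.360.
E° = -2.360 / 2 = -1.180 V.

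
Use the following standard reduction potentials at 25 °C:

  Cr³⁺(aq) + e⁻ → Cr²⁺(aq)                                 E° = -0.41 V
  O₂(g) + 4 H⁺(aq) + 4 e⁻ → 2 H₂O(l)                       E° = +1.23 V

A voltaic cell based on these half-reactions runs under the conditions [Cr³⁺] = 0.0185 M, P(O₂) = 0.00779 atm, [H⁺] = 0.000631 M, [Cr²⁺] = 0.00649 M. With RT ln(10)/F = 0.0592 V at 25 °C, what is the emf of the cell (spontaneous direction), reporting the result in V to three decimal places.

O₂/H₂O is the cathode (higher E°), Cr³⁺/Cr²⁺ the anode: E°cell = +1.23 − (-0.41) = +1.64 V, n = 4.
Overall: O₂(g) + 4 H⁺(aq) + 4 Cr²⁺(aq) → 2 H₂O(l) + 4 Cr³⁺(aq)
Q = [Cr³⁺]^4 / (P(O₂)·[H⁺]^4·[Cr²⁺]^4); log Q = 16.728.
E = E° − (0.0592/n) log Q = +1.64 − (0.0592/4)(16.728) = +1.392 V.

+1.392 V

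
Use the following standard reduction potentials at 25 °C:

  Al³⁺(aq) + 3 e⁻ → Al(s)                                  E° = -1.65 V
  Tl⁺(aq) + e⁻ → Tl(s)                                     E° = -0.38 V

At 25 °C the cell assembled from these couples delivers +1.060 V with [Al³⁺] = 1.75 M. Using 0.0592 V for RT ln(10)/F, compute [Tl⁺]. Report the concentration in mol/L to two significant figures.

Tl⁺/Tl is the cathode, Al³⁺/Al the anode: E°cell = +1.27 V, n = 3.
Overall reaction: 3 Tl⁺(aq) + Al(s) → 3 Tl(s) + Al³⁺(aq); Q = [Al³⁺]^1/[Tl⁺]^3.
From E = E° − (0.0592/n) log Q: log Q = (E° − E)·n/0.0592 = (+1.27 − (+1.060))·3/0.0592 = 10.6419.
So 3·log[Tl⁺] = 1·log(1.75) − log Q = 0.2430 − (10.6419) = -10.3989; log[Tl⁺] = -10.3989 / 3 = -3.4663; [Tl⁺] = 10^(-3.4663) ≈ 0.00034 M.

0.00034 M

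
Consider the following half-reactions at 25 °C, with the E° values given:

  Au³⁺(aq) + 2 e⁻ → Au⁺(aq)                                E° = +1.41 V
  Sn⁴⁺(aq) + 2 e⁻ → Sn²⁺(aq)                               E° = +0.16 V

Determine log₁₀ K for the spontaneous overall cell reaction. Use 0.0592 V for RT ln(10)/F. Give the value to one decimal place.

42.2

Cathode: Au³⁺/Au⁺; anode: Sn⁴⁺/Sn²⁺. E°cell = +1.25 V, n = 2.
log K = nE°cell / 0.0592 = (2)(+1.25) / 0.0592 = 42.2.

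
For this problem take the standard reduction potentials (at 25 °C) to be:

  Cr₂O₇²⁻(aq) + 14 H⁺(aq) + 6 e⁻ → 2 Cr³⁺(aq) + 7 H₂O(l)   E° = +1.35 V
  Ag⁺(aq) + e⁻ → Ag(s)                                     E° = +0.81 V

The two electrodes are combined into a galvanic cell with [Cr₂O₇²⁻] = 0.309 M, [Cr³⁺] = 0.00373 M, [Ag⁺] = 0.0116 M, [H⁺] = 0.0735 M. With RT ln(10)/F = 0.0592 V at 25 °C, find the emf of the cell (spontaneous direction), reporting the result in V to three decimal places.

Cr₂O₇²⁻/Cr³⁺ is the cathode (higher E°), Ag⁺/Ag the anode: E°cell = +1.35 − (+0.81) = +0.54 V, n = 6.
Overall: Cr₂O₇²⁻(aq) + 14 H⁺(aq) + 6 Ag(s) → 2 Cr³⁺(aq) + 7 H₂O(l) + 6 Ag⁺(aq)
Q = [Cr³⁺]^2·[Ag⁺]^6 / ([Cr₂O₇²⁻]·[H⁺]^14); log Q = -0.088.
E = E° − (0.0592/n) log Q = +0.54 − (0.0592/6)(-0.088) = +0.541 V.

+0.541 V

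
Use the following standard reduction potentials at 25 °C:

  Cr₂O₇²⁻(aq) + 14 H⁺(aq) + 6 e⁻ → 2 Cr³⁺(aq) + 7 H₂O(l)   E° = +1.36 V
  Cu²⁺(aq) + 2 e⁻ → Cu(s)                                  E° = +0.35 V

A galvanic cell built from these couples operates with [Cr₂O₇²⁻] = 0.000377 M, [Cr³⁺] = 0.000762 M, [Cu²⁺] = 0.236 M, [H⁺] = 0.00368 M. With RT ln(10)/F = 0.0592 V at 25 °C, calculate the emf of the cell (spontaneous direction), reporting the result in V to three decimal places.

+0.720 V

Cr₂O₇²⁻/Cr³⁺ is the cathode (higher E°), Cu²⁺/Cu the anode: E°cell = +1.36 − (+0.35) = +1.01 V, n = 6.
Overall: Cr₂O₇²⁻(aq) + 14 H⁺(aq) + 3 Cu(s) → 2 Cr³⁺(aq) + 7 H₂O(l) + 3 Cu²⁺(aq)
Q = [Cr³⁺]^2·[Cu²⁺]^3 / ([Cr₂O₇²⁻]·[H⁺]^14); log Q = 29.384.
E = E° − (0.0592/n) log Q = +1.01 − (0.0592/6)(29.384) = +0.720 V.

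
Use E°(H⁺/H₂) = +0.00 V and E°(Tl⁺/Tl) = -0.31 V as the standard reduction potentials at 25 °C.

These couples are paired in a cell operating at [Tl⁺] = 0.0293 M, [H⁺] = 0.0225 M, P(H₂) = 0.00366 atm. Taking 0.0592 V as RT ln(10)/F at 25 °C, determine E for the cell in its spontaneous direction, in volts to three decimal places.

+0.375 V

H⁺/H₂ is the cathode (higher E°), Tl⁺/Tl the anode: E°cell = +0.00 − (-0.31) = +0.31 V, n = 2.
Overall: 2 H⁺(aq) + 2 Tl(s) → H₂(g) + 2 Tl⁺(aq)
Q = P(H₂)·[Tl⁺]^2 / ([H⁺]^2); log Q = -2.207.
E = E° − (0.0592/n) log Q = +0.31 − (0.0592/2)(-2.207) = +0.375 V.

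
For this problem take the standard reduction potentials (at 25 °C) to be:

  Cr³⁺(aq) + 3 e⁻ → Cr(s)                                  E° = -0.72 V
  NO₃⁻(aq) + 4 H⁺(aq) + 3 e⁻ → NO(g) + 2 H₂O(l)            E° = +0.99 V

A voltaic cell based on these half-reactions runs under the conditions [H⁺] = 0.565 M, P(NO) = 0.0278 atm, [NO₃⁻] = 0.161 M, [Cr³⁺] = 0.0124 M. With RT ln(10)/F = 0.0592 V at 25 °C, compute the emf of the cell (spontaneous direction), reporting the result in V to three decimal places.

+1.743 V

NO₃⁻/NO is the cathode (higher E°), Cr³⁺/Cr the anode: E°cell = +0.99 − (-0.72) = +1.71 V, n = 3.
Overall: NO₃⁻(aq) + 4 H⁺(aq) + Cr(s) → NO(g) + 2 H₂O(l) + Cr³⁺(aq)
Q = P(NO)·[Cr³⁺] / ([NO₃⁻]·[H⁺]^4); log Q = -1.678.
E = E° − (0.0592/n) log Q = +1.71 − (0.0592/3)(-1.678) = +1.743 V.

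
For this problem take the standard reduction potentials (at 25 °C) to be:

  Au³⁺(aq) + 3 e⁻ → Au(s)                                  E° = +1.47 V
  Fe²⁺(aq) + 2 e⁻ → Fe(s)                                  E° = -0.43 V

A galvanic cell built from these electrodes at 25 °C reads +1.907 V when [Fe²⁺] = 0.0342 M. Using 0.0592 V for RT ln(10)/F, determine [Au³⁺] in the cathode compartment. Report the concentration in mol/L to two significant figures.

0.014 M

Au³⁺/Au is the cathode, Fe²⁺/Fe the anode: E°cell = +1.90 V, n = 6.
Overall reaction: 2 Au³⁺(aq) + 3 Fe(s) → 2 Au(s) + 3 Fe²⁺(aq); Q = [Fe²⁺]^3/[Au³⁺]^2.
From E = E° − (0.0592/n) log Q: log Q = (E° − E)·n/0.0592 = (+1.90 − (+1.907))·6/0.0592 = -0.7095.
So 2·log[Au³⁺] = 3·log(0.0342) − log Q = -4.3979 − (-0.7095) = -3.6884; log[Au³⁺] = -3.6884 / 2 = -1.8442; [Au³⁺] = 10^(-1.8442) ≈ 0.014 M.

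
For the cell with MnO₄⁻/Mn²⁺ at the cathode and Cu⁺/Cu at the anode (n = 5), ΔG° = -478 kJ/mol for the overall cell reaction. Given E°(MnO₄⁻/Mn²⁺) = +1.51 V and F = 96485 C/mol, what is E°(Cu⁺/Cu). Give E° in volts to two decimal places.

E°cell = −ΔG°/(nF) = −(-478×10³)/((5)(96485)) = +0.991 V.
Since MnO₄⁻/Mn²⁺ is the cathode and Cu⁺/Cu the anode, E°cell = E°(MnO₄⁻/Mn²⁺) − E°(Cu⁺/Cu).
So E°(Cu⁺/Cu) = E°(MnO₄⁻/Mn²⁺) − E°cell = (+1.51) − (+0.991) = +0.52 V.

+0.52 V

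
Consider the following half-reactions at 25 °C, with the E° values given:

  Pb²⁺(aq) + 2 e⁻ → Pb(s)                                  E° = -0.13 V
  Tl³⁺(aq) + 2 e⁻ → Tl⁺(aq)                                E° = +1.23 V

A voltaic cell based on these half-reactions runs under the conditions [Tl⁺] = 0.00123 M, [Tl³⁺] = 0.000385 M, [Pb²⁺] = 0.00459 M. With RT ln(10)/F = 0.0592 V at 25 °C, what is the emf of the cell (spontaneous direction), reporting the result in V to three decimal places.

+1.414 V

Tl³⁺/Tl⁺ is the cathode (higher E°), Pb²⁺/Pb the anode: E°cell = +1.23 − (-0.13) = +1.36 V, n = 2.
Overall: Tl³⁺(aq) + Pb(s) → Tl⁺(aq) + Pb²⁺(aq)
Q = [Tl⁺]·[Pb²⁺] / ([Tl³⁺]); log Q = -1.834.
E = E° − (0.0592/n) log Q = +1.36 − (0.0592/2)(-1.834) = +1.414 V.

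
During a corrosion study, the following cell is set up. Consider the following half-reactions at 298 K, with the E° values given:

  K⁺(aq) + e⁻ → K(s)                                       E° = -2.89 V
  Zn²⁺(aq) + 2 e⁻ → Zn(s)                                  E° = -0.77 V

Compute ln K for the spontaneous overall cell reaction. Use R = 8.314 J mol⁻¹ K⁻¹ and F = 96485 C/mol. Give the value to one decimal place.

165.1

Cathode: Zn²⁺/Zn; anode: K⁺/K. E°cell = (-0.77) − (-2.89) = +2.12 V, with n = 2.
ΔG° = −nFE° = −RT ln K, so ln K = nFE°/(RT) = (2)(96485)(+2.12) / ((8.314)(298)) = 165.120.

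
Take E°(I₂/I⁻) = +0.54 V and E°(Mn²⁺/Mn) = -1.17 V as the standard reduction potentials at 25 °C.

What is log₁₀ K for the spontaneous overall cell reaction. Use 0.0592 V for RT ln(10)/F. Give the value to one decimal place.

Cathode: I₂/I⁻; anode: Mn²⁺/Mn. E°cell = +1.71 V, n = 2.
log K = nE°cell / 0.0592 = (2)(+1.71) / 0.0592 = 57.8.

57.8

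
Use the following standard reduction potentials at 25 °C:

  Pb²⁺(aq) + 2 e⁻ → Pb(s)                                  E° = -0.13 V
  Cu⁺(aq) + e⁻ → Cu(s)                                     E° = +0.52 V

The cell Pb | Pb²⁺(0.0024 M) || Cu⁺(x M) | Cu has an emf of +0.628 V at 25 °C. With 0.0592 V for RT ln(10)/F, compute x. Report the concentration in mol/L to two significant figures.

Cu⁺/Cu is the cathode, Pb²⁺/Pb the anode: E°cell = +0.65 V, n = 2.
Overall reaction: 2 Cu⁺(aq) + Pb(s) → 2 Cu(s) + Pb²⁺(aq); Q = [Pb²⁺]^1/[Cu⁺]^2.
From E = E° − (0.0592/n) log Q: log Q = (E° − E)·n/0.0592 = (+0.65 − (+0.628))·2/0.0592 = 0.7432.
So 2·log[Cu⁺] = 1·log(0.0024) − log Q = -2.6198 − (0.7432) = -3.3630; log[Cu⁺] = -3.3630 / 2 = -1.6815; [Cu⁺] = 10^(-1.6815) ≈ 0.021 M.

0.021 M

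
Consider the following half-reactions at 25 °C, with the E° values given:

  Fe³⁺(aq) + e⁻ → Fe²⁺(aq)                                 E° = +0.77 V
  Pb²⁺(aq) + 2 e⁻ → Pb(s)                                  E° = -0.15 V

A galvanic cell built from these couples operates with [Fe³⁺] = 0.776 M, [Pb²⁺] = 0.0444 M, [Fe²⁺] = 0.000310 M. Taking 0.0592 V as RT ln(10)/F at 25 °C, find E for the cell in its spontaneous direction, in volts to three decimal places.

+1.161 V

Fe³⁺/Fe²⁺ is the cathode (higher E°), Pb²⁺/Pb the anode: E°cell = +0.77 − (-0.15) = +0.92 V, n = 2.
Overall: 2 Fe³⁺(aq) + Pb(s) → 2 Fe²⁺(aq) + Pb²⁺(aq)
Q = [Fe²⁺]^2·[Pb²⁺] / ([Fe³⁺]^2); log Q = -8.150.
E = E° − (0.0592/n) log Q = +0.92 − (0.0592/2)(-8.150) = +1.161 V.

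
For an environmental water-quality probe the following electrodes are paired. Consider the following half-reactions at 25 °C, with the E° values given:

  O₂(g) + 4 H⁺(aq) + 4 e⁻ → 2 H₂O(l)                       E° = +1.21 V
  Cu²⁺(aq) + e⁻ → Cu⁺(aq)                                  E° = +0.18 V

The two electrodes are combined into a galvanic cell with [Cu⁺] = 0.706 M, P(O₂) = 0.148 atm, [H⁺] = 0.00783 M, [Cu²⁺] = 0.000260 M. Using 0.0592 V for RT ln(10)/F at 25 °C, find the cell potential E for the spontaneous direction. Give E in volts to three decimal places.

O₂/H₂O is the cathode (higher E°), Cu²⁺/Cu⁺ the anode: E°cell = +1.21 − (+0.18) = +1.03 V, n = 4.
Overall: O₂(g) + 4 H⁺(aq) + 4 Cu⁺(aq) → 2 H₂O(l) + 4 Cu²⁺(aq)
Q = [Cu²⁺]^4 / (P(O₂)·[H⁺]^4·[Cu⁺]^4); log Q = -4.481.
E = E° − (0.0592/n) log Q = +1.03 − (0.0592/4)(-4.481) = +1.096 V.

+1.096 V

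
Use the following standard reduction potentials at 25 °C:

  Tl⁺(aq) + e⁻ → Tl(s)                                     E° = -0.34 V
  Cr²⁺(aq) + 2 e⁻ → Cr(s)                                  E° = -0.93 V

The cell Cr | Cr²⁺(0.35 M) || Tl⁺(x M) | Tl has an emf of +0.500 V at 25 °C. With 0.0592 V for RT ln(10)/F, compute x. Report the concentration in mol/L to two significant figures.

Tl⁺/Tl is the cathode, Cr²⁺/Cr the anode: E°cell = +0.59 V, n = 2.
Overall reaction: 2 Tl⁺(aq) + Cr(s) → 2 Tl(s) + Cr²⁺(aq); Q = [Cr²⁺]^1/[Tl⁺]^2.
From E = E° − (0.0592/n) log Q: log Q = (E° − E)·n/0.0592 = (+0.59 − (+0.500))·2/0.0592 = 3.0405.
So 2·log[Tl⁺] = 1·log(0.35) − log Q = -0.4559 − (3.0405) = -3.4964; log[Tl⁺] = -3.4964 / 2 = -1.7482; [Tl⁺] = 10^(-1.7482) ≈ 0.018 M.

0.018 M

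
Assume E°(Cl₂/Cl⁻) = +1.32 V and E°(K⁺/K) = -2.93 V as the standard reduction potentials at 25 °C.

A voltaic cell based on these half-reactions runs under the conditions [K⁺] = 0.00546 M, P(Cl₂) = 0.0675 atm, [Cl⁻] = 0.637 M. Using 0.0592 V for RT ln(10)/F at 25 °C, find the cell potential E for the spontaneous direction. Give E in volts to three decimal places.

+4.361 V

Cl₂/Cl⁻ is the cathode (higher E°), K⁺/K the anode: E°cell = +1.32 − (-2.93) = +4.25 V, n = 2.
Overall: Cl₂(g) + 2 K(s) → 2 Cl⁻(aq) + 2 K⁺(aq)
Q = [Cl⁻]^2·[K⁺]^2 / (P(Cl₂)); log Q = -3.747.
E = E° − (0.0592/n) log Q = +4.25 − (0.0592/2)(-3.747) = +4.361 V.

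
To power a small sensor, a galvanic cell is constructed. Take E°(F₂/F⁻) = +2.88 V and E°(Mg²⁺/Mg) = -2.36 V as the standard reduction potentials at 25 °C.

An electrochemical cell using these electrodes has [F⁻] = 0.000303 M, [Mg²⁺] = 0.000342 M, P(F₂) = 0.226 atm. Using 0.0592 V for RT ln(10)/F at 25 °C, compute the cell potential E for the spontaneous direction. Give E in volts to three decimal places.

F₂/F⁻ is the cathode (higher E°), Mg²⁺/Mg the anode: E°cell = +2.88 − (-2.36) = +5.24 V, n = 2.
Overall: F₂(g) + Mg(s) → 2 F⁻(aq) + Mg²⁺(aq)
Q = [F⁻]^2·[Mg²⁺] / (P(F₂)); log Q = -9.857.
E = E° − (0.0592/n) log Q = +5.24 − (0.0592/2)(-9.857) = +5.532 V.

+5.532 V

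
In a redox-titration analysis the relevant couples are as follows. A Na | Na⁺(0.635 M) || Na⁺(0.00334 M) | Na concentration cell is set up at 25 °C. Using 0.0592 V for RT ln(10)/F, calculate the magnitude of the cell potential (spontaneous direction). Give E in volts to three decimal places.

+0.135 V

For a concentration cell E°cell = 0. The 0.635 M side is the cathode (reduction is favoured where [Na⁺] is higher).
With n = 1, E = −(0.0592/1) log([Na⁺]ₐₙ/[Na⁺]꜀ₐₜ) = −(0.0592/1) log(0.00334/0.635) = −(0.0592/1)(-2.279) = +0.135 V.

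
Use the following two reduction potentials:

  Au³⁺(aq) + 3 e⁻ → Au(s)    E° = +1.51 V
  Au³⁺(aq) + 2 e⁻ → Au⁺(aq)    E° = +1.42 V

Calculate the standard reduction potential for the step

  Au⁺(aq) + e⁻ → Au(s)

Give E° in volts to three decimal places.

Sequential free energies add, so n₃E°₃ = n₁E°₁ + n₂E°₂.
With n₃ = 3, and the known step contributing 2×(+1.42) V, the unknown satisfies 1·E° = 3×(+1.51) − 2×(+1.42) = +1.690.
E° = +1.690 / 1 = +1.690 V.

+1.690 V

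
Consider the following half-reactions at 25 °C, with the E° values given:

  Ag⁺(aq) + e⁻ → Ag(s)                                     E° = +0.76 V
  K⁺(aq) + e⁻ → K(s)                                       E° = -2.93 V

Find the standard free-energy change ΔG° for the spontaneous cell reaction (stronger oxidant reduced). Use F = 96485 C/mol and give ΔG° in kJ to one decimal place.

Ag⁺/Ag (E° = +0.76 V) is the cathode; K⁺/K (E° = -2.93 V) is the anode, so E°cell = +3.69 V.
Balancing electrons gives n = 1 (lcm of 1 and 1).
ΔG° = −nFE° = −(1)(96485)(+3.69) = -356,030 J = -356.0 kJ.

-356.0 kJ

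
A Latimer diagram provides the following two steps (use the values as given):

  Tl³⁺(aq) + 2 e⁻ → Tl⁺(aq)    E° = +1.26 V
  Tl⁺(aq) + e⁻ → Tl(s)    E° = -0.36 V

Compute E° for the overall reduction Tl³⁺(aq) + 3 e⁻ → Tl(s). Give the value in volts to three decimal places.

Since ΔG° = −nFE° is additive over sequential reductions, n₃E°₃ = n₁E°₁ + n₂E°₂.
E°₃ = (2×+1.26 + 1×-0.36) / 3 = (+2.160) / 3 = +0.720 V.

+0.720 V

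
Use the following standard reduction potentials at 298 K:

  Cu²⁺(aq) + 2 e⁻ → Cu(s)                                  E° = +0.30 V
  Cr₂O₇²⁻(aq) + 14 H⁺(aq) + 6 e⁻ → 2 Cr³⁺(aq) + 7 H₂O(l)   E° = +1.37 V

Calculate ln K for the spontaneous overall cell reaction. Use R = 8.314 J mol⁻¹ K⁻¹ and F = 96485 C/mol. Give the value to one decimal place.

250.0

Cathode: Cr₂O₇²⁻/Cr³⁺; anode: Cu²⁺/Cu. E°cell = (+1.37) − (+0.30) = +1.07 V, with n = 6.
ΔG° = −nFE° = −RT ln K, so ln K = nFE°/(RT) = (6)(96485)(+1.07) / ((8.314)(298)) = 250.016.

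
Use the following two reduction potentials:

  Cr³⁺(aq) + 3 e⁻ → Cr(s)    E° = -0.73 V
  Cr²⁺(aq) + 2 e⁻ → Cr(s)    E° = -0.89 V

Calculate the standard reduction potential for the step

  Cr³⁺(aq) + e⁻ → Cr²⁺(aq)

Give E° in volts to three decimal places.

Sequential free energies add, so n₃E°₃ = n₁E°₁ + n₂E°₂.
With n₃ = 3, and the known step contributing 2×(-0.89) V, the unknown satisfies 1·E° = 3×(-0.73) − 2×(-0.89) = -0.410.
E° = -0.410 / 1 = -0.410 V.

-0.410 V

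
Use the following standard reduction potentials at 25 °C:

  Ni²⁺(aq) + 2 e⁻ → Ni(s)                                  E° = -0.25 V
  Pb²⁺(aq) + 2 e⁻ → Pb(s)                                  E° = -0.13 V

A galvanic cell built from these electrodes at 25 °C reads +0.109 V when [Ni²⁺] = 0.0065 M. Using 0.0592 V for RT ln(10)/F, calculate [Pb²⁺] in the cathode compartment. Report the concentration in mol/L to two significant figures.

Pb²⁺/Pb is the cathode, Ni²⁺/Ni the anode: E°cell = +0.12 V, n = 2.
Overall reaction: Pb²⁺(aq) + Ni(s) → Pb(s) + Ni²⁺(aq); Q = [Ni²⁺]^1/[Pb²⁺]^1.
From E = E° − (0.0592/n) log Q: log Q = (E° − E)·n/0.0592 = (+0.12 − (+0.109))·2/0.0592 = 0.3716.
So 1·log[Pb²⁺] = 1·log(0.0065) − log Q = -2.1871 − (0.3716) = -2.5587; [Pb²⁺] = 10^(-2.5587) ≈ 0.0028 M.

0.0028 M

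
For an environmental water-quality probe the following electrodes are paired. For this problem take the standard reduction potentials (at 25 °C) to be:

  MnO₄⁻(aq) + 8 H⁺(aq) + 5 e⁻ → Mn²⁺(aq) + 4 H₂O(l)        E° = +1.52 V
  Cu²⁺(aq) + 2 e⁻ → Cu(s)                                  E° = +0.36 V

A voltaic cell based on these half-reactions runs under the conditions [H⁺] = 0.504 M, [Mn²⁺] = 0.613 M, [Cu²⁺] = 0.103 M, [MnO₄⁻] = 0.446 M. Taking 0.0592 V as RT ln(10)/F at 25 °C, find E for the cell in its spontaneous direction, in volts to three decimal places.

+1.159 V

MnO₄⁻/Mn²⁺ is the cathode (higher E°), Cu²⁺/Cu the anode: E°cell = +1.52 − (+0.36) = +1.16 V, n = 10.
Overall: 2 MnO₄⁻(aq) + 16 H⁺(aq) + 5 Cu(s) → 2 Mn²⁺(aq) + 8 H₂O(l) + 5 Cu²⁺(aq)
Q = [Mn²⁺]^2·[Cu²⁺]^5 / ([MnO₄⁻]^2·[H⁺]^16); log Q = 0.102.
E = E° − (0.0592/n) log Q = +1.16 − (0.0592/10)(0.102) = +1.159 V.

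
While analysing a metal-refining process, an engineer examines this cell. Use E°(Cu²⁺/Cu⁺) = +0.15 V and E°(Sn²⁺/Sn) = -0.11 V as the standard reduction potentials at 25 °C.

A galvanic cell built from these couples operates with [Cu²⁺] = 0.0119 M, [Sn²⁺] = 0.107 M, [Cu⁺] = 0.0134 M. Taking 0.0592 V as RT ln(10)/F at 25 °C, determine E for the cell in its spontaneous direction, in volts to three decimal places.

+0.286 V

Cu²⁺/Cu⁺ is the cathode (higher E°), Sn²⁺/Sn the anode: E°cell = +0.15 − (-0.11) = +0.26 V, n = 2.
Overall: 2 Cu²⁺(aq) + Sn(s) → 2 Cu⁺(aq) + Sn²⁺(aq)
Q = [Cu⁺]^2·[Sn²⁺] / ([Cu²⁺]^2); log Q = -0.868.
E = E° − (0.0592/n) log Q = +0.26 − (0.0592/2)(-0.868) = +0.286 V.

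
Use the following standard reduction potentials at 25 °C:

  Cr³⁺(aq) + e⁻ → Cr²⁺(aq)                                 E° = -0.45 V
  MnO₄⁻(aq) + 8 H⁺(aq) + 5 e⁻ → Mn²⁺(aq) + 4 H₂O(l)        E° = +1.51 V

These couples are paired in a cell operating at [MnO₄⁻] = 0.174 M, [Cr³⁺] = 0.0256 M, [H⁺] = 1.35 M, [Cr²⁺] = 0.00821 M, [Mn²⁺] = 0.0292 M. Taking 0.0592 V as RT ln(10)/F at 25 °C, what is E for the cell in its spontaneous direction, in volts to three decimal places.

+1.952 V

MnO₄⁻/Mn²⁺ is the cathode (higher E°), Cr³⁺/Cr²⁺ the anode: E°cell = +1.51 − (-0.45) = +1.96 V, n = 5.
Overall: MnO₄⁻(aq) + 8 H⁺(aq) + 5 Cr²⁺(aq) → Mn²⁺(aq) + 4 H₂O(l) + 5 Cr³⁺(aq)
Q = [Mn²⁺]·[Cr³⁺]^5 / ([MnO₄⁻]·[H⁺]^8·[Cr²⁺]^5); log Q = 0.652.
E = E° − (0.0592/n) log Q = +1.96 − (0.0592/5)(0.652) = +1.952 V.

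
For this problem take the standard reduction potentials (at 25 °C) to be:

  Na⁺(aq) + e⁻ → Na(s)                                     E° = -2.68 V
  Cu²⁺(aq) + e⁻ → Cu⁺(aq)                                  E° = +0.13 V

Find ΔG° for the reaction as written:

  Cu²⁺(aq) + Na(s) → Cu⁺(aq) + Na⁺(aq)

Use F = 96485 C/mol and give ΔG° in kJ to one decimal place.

As written, Cu²⁺/Cu⁺ is reduced (cathode) and Na⁺/Na is oxidised (anode), so E°cell = (+0.13) − (-2.68) = +2.81 V.
Balancing electrons gives n = 1.
ΔG° = −nFE° = −(1)(96485)(+2.81) = -271,123 J = -271.1 kJ.

-271.1 kJ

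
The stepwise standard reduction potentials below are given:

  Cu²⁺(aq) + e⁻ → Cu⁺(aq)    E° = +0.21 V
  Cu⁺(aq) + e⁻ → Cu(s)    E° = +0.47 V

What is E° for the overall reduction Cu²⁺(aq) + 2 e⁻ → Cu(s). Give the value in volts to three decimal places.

+0.340 V

Standard free energies of sequential steps add: ΔG°₃ = ΔG°₁ + ΔG°₂, so n₃E°₃ = n₁E°₁ + n₂E°₂.
E°₃ = (1×+0.21 + 1×+0.47) / 2 = (+0.680) / 2 = +0.340 V.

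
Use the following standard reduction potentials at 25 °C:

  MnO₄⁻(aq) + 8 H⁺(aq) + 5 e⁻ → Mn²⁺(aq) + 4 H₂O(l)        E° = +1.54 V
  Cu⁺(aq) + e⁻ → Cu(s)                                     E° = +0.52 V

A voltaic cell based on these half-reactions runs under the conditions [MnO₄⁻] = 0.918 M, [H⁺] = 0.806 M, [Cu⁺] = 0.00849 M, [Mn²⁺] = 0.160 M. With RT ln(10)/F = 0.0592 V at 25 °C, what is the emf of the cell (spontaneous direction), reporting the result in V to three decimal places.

+1.143 V

MnO₄⁻/Mn²⁺ is the cathode (higher E°), Cu⁺/Cu the anode: E°cell = +1.54 − (+0.52) = +1.02 V, n = 5.
Overall: MnO₄⁻(aq) + 8 H⁺(aq) + 5 Cu(s) → Mn²⁺(aq) + 4 H₂O(l) + 5 Cu⁺(aq)
Q = [Mn²⁺]·[Cu⁺]^5 / ([MnO₄⁻]·[H⁺]^8); log Q = -10.365.
E = E° − (0.0592/n) log Q = +1.02 − (0.0592/5)(-10.365) = +1.143 V.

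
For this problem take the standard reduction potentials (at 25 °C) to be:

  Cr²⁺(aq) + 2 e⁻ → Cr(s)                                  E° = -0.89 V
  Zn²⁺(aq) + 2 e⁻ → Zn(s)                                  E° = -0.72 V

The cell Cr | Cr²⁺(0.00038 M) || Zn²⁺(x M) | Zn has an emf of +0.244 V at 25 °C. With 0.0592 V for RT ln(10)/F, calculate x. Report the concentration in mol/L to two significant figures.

Zn²⁺/Zn is the cathode, Cr²⁺/Cr the anode: E°cell = +0.17 V, n = 2.
Overall reaction: Zn²⁺(aq) + Cr(s) → Zn(s) + Cr²⁺(aq); Q = [Cr²⁺]^1/[Zn²⁺]^1.
From E = E° − (0.0592/n) log Q: log Q = (E° − E)·n/0.0592 = (+0.17 − (+0.244))·2/0.0592 = -2.5000.
So 1·log[Zn²⁺] = 1·log(0.00038) − log Q = -3.4202 − (-2.5000) = -0.9202; [Zn²⁺] = 10^(-0.9202) ≈ 0.12 M.

0.12 M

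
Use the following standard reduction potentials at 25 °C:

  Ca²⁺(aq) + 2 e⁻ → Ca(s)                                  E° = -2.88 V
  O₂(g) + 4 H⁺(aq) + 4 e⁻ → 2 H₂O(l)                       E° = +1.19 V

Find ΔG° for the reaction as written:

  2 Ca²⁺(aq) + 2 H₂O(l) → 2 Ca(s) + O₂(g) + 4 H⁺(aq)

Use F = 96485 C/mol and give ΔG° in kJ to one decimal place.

+1570.8 kJ

As written, Ca²⁺/Ca is reduced (cathode) and O₂/H₂O is oxidised (anode), so E°cell = (-2.88) − (+1.19) = -4.07 V.
Balancing electrons gives n = 4.
ΔG° = −nFE° = −(4)(96485)(-4.07) = 1,570,776 J = +1570.8 kJ.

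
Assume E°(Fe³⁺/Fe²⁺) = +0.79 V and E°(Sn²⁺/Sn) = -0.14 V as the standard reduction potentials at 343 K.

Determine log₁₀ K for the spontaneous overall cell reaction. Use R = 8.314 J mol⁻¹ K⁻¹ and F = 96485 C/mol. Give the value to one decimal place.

27.3

Cathode: Fe³⁺/Fe²⁺; anode: Sn²⁺/Sn. E°cell = (+0.79) − (-0.14) = +0.93 V, with n = 2.
ΔG° = −nFE° = −RT ln K, so ln K = nFE°/(RT) = (2)(96485)(+0.93) / ((8.314)(343)) = 62.932.
log₁₀ K = 62.932 / ln 10 = 27.3.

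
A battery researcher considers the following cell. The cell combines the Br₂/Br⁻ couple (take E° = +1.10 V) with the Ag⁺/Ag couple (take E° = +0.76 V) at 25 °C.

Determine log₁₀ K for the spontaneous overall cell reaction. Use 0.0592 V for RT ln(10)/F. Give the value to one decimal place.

11.5

Cathode: Br₂/Br⁻; anode: Ag⁺/Ag. E°cell = +0.34 V, n = 2.
log K = nE°cell / 0.0592 = (2)(+0.34) / 0.0592 = 11.5.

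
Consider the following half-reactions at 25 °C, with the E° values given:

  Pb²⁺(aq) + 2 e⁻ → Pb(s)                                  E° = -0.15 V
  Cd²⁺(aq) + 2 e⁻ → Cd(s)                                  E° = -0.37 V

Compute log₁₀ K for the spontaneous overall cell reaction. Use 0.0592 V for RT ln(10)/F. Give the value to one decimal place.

7.4

Cathode: Pb²⁺/Pb; anode: Cd²⁺/Cd. E°cell = +0.22 V, n = 2.
log K = nE°cell / 0.0592 = (2)(+0.22) / 0.0592 = 7.4.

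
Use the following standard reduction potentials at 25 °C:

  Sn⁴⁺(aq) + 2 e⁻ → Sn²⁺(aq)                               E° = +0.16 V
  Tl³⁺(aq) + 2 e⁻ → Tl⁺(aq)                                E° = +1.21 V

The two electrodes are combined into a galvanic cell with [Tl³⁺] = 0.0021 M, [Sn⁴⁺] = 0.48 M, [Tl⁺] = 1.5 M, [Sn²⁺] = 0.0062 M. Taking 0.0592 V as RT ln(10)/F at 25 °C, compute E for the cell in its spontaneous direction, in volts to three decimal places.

+0.910 V

Tl³⁺/Tl⁺ is the cathode (higher E°), Sn⁴⁺/Sn²⁺ the anode: E°cell = +1.21 − (+0.16) = +1.05 V, n = 2.
Overall: Tl³⁺(aq) + Sn²⁺(aq) → Tl⁺(aq) + Sn⁴⁺(aq)
Q = [Tl⁺]·[Sn⁴⁺] / ([Tl³⁺]·[Sn²⁺]); log Q = 4.743.
E = E° − (0.0592/n) log Q = +1.05 − (0.0592/2)(4.743) = +0.910 V.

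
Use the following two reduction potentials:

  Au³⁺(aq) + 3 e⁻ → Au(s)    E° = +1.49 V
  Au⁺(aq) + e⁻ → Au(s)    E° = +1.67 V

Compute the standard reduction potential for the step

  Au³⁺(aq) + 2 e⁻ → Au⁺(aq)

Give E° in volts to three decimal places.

+1.400 V

Sequential free energies add, so n₃E°₃ = n₁E°₁ + n₂E°₂.
With n₃ = 3, and the known step contributing 1×(+1.67) V, the unknown satisfies 2·E° = 3×(+1.49) − 1×(+1.67) = +2.800.
E° = +2.800 / 2 = +1.400 V.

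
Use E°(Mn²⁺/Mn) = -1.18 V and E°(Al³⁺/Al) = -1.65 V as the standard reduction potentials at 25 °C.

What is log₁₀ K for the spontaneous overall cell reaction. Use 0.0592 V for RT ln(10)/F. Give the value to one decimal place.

47.6

Cathode: Mn²⁺/Mn; anode: Al³⁺/Al. E°cell = +0.47 V, n = 6.
log K = nE°cell / 0.0592 = (6)(+0.47) / 0.0592 = 47.6.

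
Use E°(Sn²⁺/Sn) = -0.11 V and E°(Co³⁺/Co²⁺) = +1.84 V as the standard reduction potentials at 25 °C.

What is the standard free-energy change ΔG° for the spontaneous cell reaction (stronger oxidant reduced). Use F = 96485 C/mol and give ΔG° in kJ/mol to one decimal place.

-376.3 kJ/mol

Co³⁺/Co²⁺ (E° = +1.84 V) is the cathode; Sn²⁺/Sn (E° = -0.11 V) is the anode, so E°cell = +1.95 V.
Balancing electrons gives n = 2 (lcm of 1 and 2).
ΔG° = −nFE° = −(2)(96485)(+1.95) = -376,292 J = -376.3 kJ/mol.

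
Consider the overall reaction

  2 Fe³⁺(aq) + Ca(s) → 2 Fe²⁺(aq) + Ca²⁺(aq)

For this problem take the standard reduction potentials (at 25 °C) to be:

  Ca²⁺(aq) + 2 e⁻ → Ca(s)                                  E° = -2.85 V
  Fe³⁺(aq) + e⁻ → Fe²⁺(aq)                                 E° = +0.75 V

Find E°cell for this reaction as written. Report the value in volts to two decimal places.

The Fe³⁺/Fe²⁺ couple has the higher reduction potential, so it is the cathode; Ca²⁺/Ca is oxidised at the anode.
E°cell = E°(cathode) − E°(anode) = (+0.75) − (-2.85) = +3.60 V.
Since E°cell > 0, the reaction is spontaneous under standard conditions.

+3.60 V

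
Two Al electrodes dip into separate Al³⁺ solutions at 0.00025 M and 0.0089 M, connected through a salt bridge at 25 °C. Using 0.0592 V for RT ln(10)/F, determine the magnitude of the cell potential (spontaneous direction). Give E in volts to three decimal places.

For a concentration cell E°cell = 0. The 0.0089 M side is the cathode (reduction is favoured where [Al³⁺] is higher).
With n = 3, E = −(0.0592/3) log([Al³⁺]ₐₙ/[Al³⁺]꜀ₐₜ) = −(0.0592/3) log(0.00025/0.0089) = −(0.0592/3)(-1.551) = +0.031 V.

+0.031 V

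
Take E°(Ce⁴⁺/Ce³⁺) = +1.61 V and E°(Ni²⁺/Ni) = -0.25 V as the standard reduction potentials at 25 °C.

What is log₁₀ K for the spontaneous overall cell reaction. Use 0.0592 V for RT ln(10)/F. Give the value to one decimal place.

Cathode: Ce⁴⁺/Ce³⁺; anode: Ni²⁺/Ni. E°cell = +1.86 V, n = 2.
log K = nE°cell / 0.0592 = (2)(+1.86) / 0.0592 = 62.8.

62.8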